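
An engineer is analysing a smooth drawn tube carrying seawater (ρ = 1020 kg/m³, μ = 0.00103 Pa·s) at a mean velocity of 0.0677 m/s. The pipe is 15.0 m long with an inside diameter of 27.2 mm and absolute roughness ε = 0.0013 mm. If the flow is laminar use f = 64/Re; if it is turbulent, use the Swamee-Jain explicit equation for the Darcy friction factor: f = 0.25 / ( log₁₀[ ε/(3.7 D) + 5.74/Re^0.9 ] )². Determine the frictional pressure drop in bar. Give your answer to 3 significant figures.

ΔP ≈ 4.52×10^-4 bar

Reynolds number Re = ρVD/μ = 1020 · 0.0677 · 0.0272 / 0.00103 = 1824.
Re < 2300 → laminar flow, so f = 64/Re = 64/1824 = 0.0351 (the turbulent correlation is not needed).
Darcy-Weisbach: ΔP = f(L/D)(ρV²/2) = 0.0351·(15/0.0272)·(1020·0.0677²/2) = 0.0351·551.5·2.337 = 45.24 Pa.
ΔP = 45.24 Pa = 4.52×10^-4 bar.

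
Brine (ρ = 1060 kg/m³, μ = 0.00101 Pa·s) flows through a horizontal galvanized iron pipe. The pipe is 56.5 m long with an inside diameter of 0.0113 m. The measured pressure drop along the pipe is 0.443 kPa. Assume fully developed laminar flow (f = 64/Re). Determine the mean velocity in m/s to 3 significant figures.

For laminar flow, f = 64/Re with Re = ρVD/μ, so Darcy-Weisbach reduces to ΔP = 32μLV/D². Solving for V: V = ΔP·D²/(32μL) = 443·(0.0113)²/(32·0.00101·56.5) = 0.03098 m/s.
Check: Re = ρVD/μ = 1060·0.03098·0.0113/0.00101 = 367.4 < 2300, so the laminar assumption holds.

V ≈ 0.0310 m/s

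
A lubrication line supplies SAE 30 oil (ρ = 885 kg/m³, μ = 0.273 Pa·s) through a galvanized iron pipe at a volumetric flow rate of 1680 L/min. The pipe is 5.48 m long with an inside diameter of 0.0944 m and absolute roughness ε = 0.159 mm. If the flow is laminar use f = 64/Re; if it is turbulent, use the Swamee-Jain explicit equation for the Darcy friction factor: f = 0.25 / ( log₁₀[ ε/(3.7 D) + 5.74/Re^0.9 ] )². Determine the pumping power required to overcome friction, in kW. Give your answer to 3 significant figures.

P ≈ 0.602 kW

Q = 1680 L/min = 1680/60000 = 0.028 m³/s.
Cross-sectional area A = πD²/4 = π(0.0944)²/4 = 0.006999 m²; mean velocity V = Q/A = 0.028/0.006999 = 4.001 m/s.
Reynolds number Re = ρVD/μ = 885 · 4.001 · 0.0944 / 0.273 = 1224.
Re < 2300 → laminar flow, so f = 64/Re = 64/1224 = 0.05228 (the turbulent correlation is not needed).
Darcy-Weisbach: ΔP = f(L/D)(ρV²/2) = 0.05228·(5.48/0.0944)·(885·4.001²/2) = 0.05228·58.05·7082 = 2.149e+04 Pa.
Pumping power P = QΔP = 0.028·2.149e+04 = 601.8 W = 0.602 kW.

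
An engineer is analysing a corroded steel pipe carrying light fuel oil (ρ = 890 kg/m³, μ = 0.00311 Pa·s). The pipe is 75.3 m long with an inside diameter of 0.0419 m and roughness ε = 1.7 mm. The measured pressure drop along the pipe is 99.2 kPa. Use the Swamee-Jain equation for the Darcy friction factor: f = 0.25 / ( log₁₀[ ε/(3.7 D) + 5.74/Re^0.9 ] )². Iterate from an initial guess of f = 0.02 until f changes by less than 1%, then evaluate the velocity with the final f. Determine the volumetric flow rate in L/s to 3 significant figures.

Rearranging Darcy-Weisbach: V = √(2·ΔP·D/(f·L·ρ)). With ε/D = 0.0017/0.0419 = 0.0406, iterate starting from f = 0.02:
  f = 0.02 → V = √(2·9.92e+04·0.0419/(0.02·75.3·890)) = 2.49 m/s; Re = ρVD/μ = 2.986e+04; f → 0.06648
  f = 0.06648 → V = 1.366 m/s; Re = 1.638e+04; f → 0.06748
  f = 0.06748 → V = 1.356 m/s; Re = 1.626e+04; f → 0.06749
Converged (Δf/f < 1%). With the final f = 0.06749: V = √(2·9.92e+04·0.0419/(0.06749·75.3·890)) = 1.356 m/s.
Q = V·A = 1.356·(π/4·0.0419²) = 0.001869 m³/s = 1.87 L/s.

Q ≈ 1.87 L/s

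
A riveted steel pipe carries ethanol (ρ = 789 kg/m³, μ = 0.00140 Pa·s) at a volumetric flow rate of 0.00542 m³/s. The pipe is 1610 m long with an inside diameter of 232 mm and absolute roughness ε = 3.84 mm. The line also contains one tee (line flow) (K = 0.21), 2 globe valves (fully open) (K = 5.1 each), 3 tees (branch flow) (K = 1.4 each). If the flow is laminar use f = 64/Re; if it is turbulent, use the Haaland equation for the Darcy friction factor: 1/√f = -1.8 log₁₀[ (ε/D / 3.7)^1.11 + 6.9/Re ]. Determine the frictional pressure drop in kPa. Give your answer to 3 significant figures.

ΔP ≈ 2.25 kPa

Cross-sectional area A = πD²/4 = π(0.232)²/4 = 0.04227 m²; mean velocity V = Q/A = 0.00542/0.04227 = 0.1282 m/s.
Reynolds number Re = ρVD/μ = 789 · 0.1282 · 0.232 / 0.0014 = 1.676e+04.
Re > 4000 → turbulent. Relative roughness ε/D = 0.00384/0.232 = 0.0166. Haaland: 1/√f = -1.8 log₁₀[(0.0166/3.7)^1.11 + 6.9/1.676e+04] = -1.8 log₁₀[0.00247 + 0.000412] = 4.573, so f = 0.04781.
Total minor-loss coefficient ΣK = 1·0.21 + 2·5.1 + 3·1.4 = 14.6.
ΔP = [f·L/D + ΣK]·(ρV²/2) = [0.04781·1610/0.232 + 14.6]·(789·0.1282²/2) = [331.8 + 14.6]·6.485 = 2246 Pa.
ΔP = 2246 Pa = 2.25 kPa.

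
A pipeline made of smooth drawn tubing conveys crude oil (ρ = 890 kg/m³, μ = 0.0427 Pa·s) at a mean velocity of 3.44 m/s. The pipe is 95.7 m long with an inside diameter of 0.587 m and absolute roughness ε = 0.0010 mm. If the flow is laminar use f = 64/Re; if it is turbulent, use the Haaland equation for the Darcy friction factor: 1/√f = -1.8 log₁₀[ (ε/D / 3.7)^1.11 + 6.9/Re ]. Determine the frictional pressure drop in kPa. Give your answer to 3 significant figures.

ΔP ≈ 18.5 kPa

Reynolds number Re = ρVD/μ = 890 · 3.44 · 0.587 / 0.0427 = 4.209e+04.
Re > 4000 → turbulent. Relative roughness ε/D = 1e-06/0.587 = 1.7e-06. Haaland: 1/√f = -1.8 log₁₀[(1.7e-06/3.7)^1.11 + 6.9/4.209e+04] = -1.8 log₁₀[9.25e-08 + 0.000164] = 6.813, so f = 0.02154.
Darcy-Weisbach: ΔP = f(L/D)(ρV²/2) = 0.02154·(95.7/0.587)·(890·3.44²/2) = 0.02154·163·5266 = 1.85e+04 Pa.
ΔP = 1.85e+04 Pa = 18.5 kPa.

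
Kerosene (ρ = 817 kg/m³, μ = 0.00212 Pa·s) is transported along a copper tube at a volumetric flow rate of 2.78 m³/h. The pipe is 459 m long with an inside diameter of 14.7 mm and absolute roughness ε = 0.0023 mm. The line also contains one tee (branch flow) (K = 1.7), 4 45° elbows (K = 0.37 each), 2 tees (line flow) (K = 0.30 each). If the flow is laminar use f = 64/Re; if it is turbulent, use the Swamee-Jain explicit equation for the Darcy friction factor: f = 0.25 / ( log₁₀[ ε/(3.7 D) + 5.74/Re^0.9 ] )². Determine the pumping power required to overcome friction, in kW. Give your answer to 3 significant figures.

P ≈ 5.06 kW

Q = 2.78 m³/h = 2.78/3600 = 0.0007722 m³/s.
Cross-sectional area A = πD²/4 = π(0.0147)²/4 = 0.0001697 m²; mean velocity V = Q/A = 0.0007722/0.0001697 = 4.55 m/s.
Reynolds number Re = ρVD/μ = 817 · 4.55 · 0.0147 / 0.00212 = 2.578e+04.
Re > 4000 → turbulent. Relative roughness ε/D = 2.3e-06/0.0147 = 0.000156. Swamee-Jain: f = 0.25/(log₁₀[0.000156/3.7 + 5.74/2.578e+04^0.9])² = 0.25/(log₁₀[4.23e-05 + 0.000615])² = 0.25/(-3.182)² = 0.02469.
Total minor-loss coefficient ΣK = 1·1.7 + 4·0.37 + 2·0.3 = 3.78.
ΔP = [f·L/D + ΣK]·(ρV²/2) = [0.02469·459/0.0147 + 3.78]·(817·4.55²/2) = [770.8 + 3.78]·8457 = 6.551e+06 Pa.
Pumping power P = QΔP = 0.0007722·6.551e+06 = 5059 W = 5.06 kW.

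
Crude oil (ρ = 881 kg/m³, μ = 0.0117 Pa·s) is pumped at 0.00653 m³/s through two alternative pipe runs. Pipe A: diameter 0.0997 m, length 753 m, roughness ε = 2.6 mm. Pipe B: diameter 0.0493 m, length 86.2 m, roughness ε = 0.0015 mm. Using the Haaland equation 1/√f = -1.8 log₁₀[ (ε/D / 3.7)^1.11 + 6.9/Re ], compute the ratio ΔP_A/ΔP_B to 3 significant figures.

Pipe A: V = Q/A = 0.00653/0.007807 = 0.8364 m/s; Re = 6279; ε/D = 0.0261; Haaland → f = 0.0591; ΔP_A = f(L/D)(ρV²/2) = 1.376e+05 Pa.
Pipe B: V = Q/A = 0.00653/0.001909 = 3.421 m/s; Re = 1.27e+04; ε/D = 3.04e-05; Haaland → f = 0.02899; ΔP_B = f(L/D)(ρV²/2) = 2.613e+05 Pa.
ΔP_A/ΔP_B = 1.376e+05/2.613e+05 = 0.527.

ΔP_A/ΔP_B ≈ 0.527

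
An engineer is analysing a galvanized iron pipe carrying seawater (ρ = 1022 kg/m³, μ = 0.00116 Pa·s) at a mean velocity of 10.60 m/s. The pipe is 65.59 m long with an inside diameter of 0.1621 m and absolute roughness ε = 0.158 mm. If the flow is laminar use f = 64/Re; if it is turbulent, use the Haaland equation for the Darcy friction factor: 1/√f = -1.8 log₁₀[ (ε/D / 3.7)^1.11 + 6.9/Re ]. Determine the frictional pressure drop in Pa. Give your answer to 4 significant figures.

Reynolds number Re = ρVD/μ = 1022 · 10.6 · 0.1621 / 0.00116 = 1.514e+06.
Re > 4000 → turbulent. Relative roughness ε/D = 0.000158/0.1621 = 0.000975. Haaland: 1/√f = -1.8 log₁₀[(0.000975/3.7)^1.11 + 6.9/1.514e+06] = -1.8 log₁₀[0.000106 + 4.56e-06] = 7.119, so f = 0.01973.
Darcy-Weisbach: ΔP = f(L/D)(ρV²/2) = 0.01973·(65.59/0.1621)·(1022·10.6²/2) = 0.01973·404.6·5.742e+04 = 4.584e+05 Pa.

ΔP ≈ 458400 Pa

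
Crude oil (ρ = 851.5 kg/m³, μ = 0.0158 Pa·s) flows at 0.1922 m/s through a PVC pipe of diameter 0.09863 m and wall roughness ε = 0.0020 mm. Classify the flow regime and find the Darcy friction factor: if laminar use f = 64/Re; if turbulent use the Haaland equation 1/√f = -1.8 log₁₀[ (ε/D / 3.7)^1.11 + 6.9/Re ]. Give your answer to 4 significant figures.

f ≈ 0.06265

Re = ρVD/μ = 851.5·0.1922·0.09863/0.0158 = 1022.
Re < 2300 → laminar, so f = 64/Re = 0.06265 (roughness is irrelevant in laminar flow).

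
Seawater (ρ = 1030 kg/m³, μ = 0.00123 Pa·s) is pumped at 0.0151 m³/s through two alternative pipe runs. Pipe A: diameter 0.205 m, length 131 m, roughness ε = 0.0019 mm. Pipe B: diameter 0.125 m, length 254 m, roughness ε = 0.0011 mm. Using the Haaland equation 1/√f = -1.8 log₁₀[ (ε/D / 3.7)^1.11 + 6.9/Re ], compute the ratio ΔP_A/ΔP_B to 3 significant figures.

Pipe A: V = Q/A = 0.0151/0.03301 = 0.4575 m/s; Re = 7.854e+04; ε/D = 9.27e-06; Haaland → f = 0.01879; ΔP_A = f(L/D)(ρV²/2) = 1294 Pa.
Pipe B: V = Q/A = 0.0151/0.01227 = 1.23 m/s; Re = 1.288e+05; ε/D = 8.8e-06; Haaland → f = 0.01696; ΔP_B = f(L/D)(ρV²/2) = 2.687e+04 Pa.
ΔP_A/ΔP_B = 1294/2.687e+04 = 0.0482.

ΔP_A/ΔP_B ≈ 0.0482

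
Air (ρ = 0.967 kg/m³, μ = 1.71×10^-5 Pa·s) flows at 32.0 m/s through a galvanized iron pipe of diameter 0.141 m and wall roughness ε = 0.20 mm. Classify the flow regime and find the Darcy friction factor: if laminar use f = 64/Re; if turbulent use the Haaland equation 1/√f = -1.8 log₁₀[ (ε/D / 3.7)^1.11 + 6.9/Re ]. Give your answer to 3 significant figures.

Re = ρVD/μ = 0.967·32·0.141/1.71e-05 = 2.552e+05.
Re > 4000 → turbulent. ε/D = 0.0002/0.141 = 0.00142; Haaland: 1/√f = -1.8 log₁₀[0.000161 + 2.7e-05] = 6.705, so f = 0.02224.

f ≈ 0.0222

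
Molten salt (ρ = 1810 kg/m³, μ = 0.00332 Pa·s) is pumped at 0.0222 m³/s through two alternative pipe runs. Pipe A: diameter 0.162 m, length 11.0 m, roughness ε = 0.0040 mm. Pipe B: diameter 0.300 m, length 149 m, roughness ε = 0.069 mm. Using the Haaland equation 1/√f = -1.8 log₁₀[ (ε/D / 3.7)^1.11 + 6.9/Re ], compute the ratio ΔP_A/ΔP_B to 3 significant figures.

ΔP_A/ΔP_B ≈ 1.37

Pipe A: V = Q/A = 0.0222/0.02061 = 1.077 m/s; Re = 9.512e+04; ε/D = 2.47e-05; Haaland → f = 0.01811; ΔP_A = f(L/D)(ρV²/2) = 1291 Pa.
Pipe B: V = Q/A = 0.0222/0.07069 = 0.3141 m/s; Re = 5.137e+04; ε/D = 0.00023; Haaland → f = 0.02129; ΔP_B = f(L/D)(ρV²/2) = 943.9 Pa.
ΔP_A/ΔP_B = 1291/943.9 = 1.37.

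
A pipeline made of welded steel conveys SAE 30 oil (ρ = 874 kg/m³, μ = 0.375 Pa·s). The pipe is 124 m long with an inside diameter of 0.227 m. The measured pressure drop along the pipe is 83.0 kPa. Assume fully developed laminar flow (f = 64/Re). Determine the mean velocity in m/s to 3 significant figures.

V ≈ 2.87 m/s

For laminar flow, f = 64/Re with Re = ρVD/μ, so Darcy-Weisbach reduces to ΔP = 32μLV/D². Solving for V: V = ΔP·D²/(32μL) = 8.3e+04·(0.227)²/(32·0.375·124) = 2.874 m/s.
Check: Re = ρVD/μ = 874·2.874·0.227/0.375 = 1521 < 2300, so the laminar assumption holds.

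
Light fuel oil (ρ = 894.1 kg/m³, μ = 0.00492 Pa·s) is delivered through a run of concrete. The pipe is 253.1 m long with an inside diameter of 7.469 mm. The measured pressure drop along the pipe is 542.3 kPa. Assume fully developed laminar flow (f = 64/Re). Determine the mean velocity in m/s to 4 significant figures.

For laminar flow, f = 64/Re with Re = ρVD/μ, so Darcy-Weisbach reduces to ΔP = 32μLV/D². Solving for V: V = ΔP·D²/(32μL) = 5.423e+05·(0.007469)²/(32·0.00492·253.1) = 0.7592 m/s.
Check: Re = ρVD/μ = 894.1·0.7592·0.007469/0.00492 = 1030 < 2300, so the laminar assumption holds.

V ≈ 0.7592 m/s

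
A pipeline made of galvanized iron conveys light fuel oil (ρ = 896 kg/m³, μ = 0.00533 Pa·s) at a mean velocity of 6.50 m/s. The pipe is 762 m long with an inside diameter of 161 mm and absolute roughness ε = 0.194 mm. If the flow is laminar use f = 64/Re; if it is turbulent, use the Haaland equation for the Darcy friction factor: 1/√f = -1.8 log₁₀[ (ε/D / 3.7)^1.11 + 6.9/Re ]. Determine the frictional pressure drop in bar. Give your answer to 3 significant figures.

ΔP ≈ 19.6 bar

Reynolds number Re = ρVD/μ = 896 · 6.5 · 0.161 / 0.00533 = 1.759e+05.
Re > 4000 → turbulent. Relative roughness ε/D = 0.000194/0.161 = 0.0012. Haaland: 1/√f = -1.8 log₁₀[(0.0012/3.7)^1.11 + 6.9/1.759e+05] = -1.8 log₁₀[0.000135 + 3.92e-05] = 6.768, so f = 0.02183.
Darcy-Weisbach: ΔP = f(L/D)(ρV²/2) = 0.02183·(762/0.161)·(896·6.5²/2) = 0.02183·4733·1.893e+04 = 1.956e+06 Pa.
ΔP = 1.956e+06 Pa = 19.6 bar.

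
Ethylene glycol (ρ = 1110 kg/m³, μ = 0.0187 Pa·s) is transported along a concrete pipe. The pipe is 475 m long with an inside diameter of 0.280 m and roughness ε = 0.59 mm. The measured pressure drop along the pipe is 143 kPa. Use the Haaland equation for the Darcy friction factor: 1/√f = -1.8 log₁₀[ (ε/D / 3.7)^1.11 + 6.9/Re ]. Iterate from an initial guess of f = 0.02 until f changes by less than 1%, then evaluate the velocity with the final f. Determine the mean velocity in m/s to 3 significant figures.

V ≈ 2.36 m/s

Rearranging Darcy-Weisbach: V = √(2·ΔP·D/(f·L·ρ)). With ε/D = 0.00059/0.28 = 0.00211, iterate starting from f = 0.02:
  f = 0.02 → V = √(2·1.43e+05·0.28/(0.02·475·1110)) = 2.756 m/s; Re = ρVD/μ = 4.58e+04; f → 0.02675
  f = 0.02675 → V = 2.383 m/s; Re = 3.96e+04; f → 0.02714
  f = 0.02714 → V = 2.365 m/s; Re = 3.931e+04; f → 0.02717
Converged (Δf/f < 1%). With the final f = 0.02717: V = √(2·1.43e+05·0.28/(0.02717·475·1110)) = 2.365 m/s.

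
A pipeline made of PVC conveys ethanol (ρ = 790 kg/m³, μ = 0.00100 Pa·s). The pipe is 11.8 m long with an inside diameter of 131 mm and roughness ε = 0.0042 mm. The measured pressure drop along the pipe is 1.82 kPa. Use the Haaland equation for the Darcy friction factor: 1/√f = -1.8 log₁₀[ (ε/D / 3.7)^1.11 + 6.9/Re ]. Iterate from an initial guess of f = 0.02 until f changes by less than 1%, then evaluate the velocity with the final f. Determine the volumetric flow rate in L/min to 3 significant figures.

Rearranging Darcy-Weisbach: V = √(2·ΔP·D/(f·L·ρ)). With ε/D = 4.2e-06/0.131 = 3.21e-05, iterate starting from f = 0.02:
  f = 0.02 → V = √(2·1820·0.131/(0.02·11.8·790)) = 1.599 m/s; Re = ρVD/μ = 1.655e+05; f → 0.01627
  f = 0.01627 → V = 1.773 m/s; Re = 1.835e+05; f → 0.01596
  f = 0.01596 → V = 1.79 m/s; Re = 1.853e+05; f → 0.01593
Converged (Δf/f < 1%). With the final f = 0.01593: V = √(2·1820·0.131/(0.01593·11.8·790)) = 1.792 m/s.
Q = V·A = 1.792·(π/4·0.131²) = 0.02415 m³/s = 1450 L/min.

Q ≈ 1450 L/min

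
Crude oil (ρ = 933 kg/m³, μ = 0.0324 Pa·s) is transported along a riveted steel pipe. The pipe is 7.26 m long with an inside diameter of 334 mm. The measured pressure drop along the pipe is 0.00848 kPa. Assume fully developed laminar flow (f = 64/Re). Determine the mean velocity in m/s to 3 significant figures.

V ≈ 0.126 m/s

For laminar flow, f = 64/Re with Re = ρVD/μ, so Darcy-Weisbach reduces to ΔP = 32μLV/D². Solving for V: V = ΔP·D²/(32μL) = 8.48·(0.334)²/(32·0.0324·7.26) = 0.1257 m/s.
Check: Re = ρVD/μ = 933·0.1257·0.334/0.0324 = 1209 < 2300, so the laminar assumption holds.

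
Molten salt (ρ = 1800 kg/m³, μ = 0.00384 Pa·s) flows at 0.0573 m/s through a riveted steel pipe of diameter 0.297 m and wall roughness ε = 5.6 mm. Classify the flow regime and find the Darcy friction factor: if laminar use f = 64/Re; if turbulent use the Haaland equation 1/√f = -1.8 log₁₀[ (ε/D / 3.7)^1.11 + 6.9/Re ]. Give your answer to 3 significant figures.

f ≈ 0.0523

Re = ρVD/μ = 1800·0.0573·0.297/0.00384 = 7977.
Re > 4000 → turbulent. ε/D = 0.0056/0.297 = 0.0189; Haaland: 1/√f = -1.8 log₁₀[0.00285 + 0.000865] = 4.374, so f = 0.05227.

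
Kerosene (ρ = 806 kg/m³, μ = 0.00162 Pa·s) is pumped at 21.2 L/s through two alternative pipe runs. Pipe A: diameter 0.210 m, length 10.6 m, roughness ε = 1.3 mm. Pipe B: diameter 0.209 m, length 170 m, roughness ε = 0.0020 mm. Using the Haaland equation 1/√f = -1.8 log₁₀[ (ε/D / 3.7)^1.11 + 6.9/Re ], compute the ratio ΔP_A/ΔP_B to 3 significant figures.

ΔP_A/ΔP_B ≈ 0.104

Pipe A: V = Q/A = 0.0212/0.03464 = 0.6121 m/s; Re = 6.395e+04; ε/D = 0.00619; Haaland → f = 0.03365; ΔP_A = f(L/D)(ρV²/2) = 256.4 Pa.
Pipe B: V = Q/A = 0.0212/0.03431 = 0.618 m/s; Re = 6.426e+04; ε/D = 9.57e-06; Haaland → f = 0.01962; ΔP_B = f(L/D)(ρV²/2) = 2456 Pa.
ΔP_A/ΔP_B = 256.4/2456 = 0.104.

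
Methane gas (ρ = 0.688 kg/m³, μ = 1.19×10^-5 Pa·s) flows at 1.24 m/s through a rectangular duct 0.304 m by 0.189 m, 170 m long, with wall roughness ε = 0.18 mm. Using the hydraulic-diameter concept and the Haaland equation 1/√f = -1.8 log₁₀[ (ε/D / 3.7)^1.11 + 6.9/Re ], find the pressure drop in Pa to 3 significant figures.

Hydraulic diameter D_h = 4A/P = 4·(0.304·0.189)/(2·(0.304+0.189)) = 0.2298/0.986 = 0.2331 m.
Re = ρVD_h/μ = 0.688·1.24·0.2331/1.19e-05 = 1.671e+04.
ε/D_h = 0.00018/0.2331 = 0.000772; Haaland gives 1/√f = -1.8 log₁₀[8.22e-05+0.000413] = 5.95, so f = 0.02825.
ΔP = f(L/D_h)(ρV²/2) = 0.02825·170/0.2331·0.5289 = 10.9 Pa.

ΔP ≈ 10.9 Pa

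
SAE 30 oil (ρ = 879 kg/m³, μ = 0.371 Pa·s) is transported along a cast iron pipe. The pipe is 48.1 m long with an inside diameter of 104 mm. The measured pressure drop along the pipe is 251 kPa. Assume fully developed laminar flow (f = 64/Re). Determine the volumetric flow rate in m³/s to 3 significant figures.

For laminar flow, f = 64/Re with Re = ρVD/μ, so Darcy-Weisbach reduces to ΔP = 32μLV/D². Solving for V: V = ΔP·D²/(32μL) = 2.51e+05·(0.104)²/(32·0.371·48.1) = 4.754 m/s.
Check: Re = ρVD/μ = 879·4.754·0.104/0.371 = 1171 < 2300, so the laminar assumption holds.
Q = V·A = 4.754·(π/4·0.104²) = 0.04039 m³/s = 0.0404 m³/s.

Q ≈ 0.0404 m³/s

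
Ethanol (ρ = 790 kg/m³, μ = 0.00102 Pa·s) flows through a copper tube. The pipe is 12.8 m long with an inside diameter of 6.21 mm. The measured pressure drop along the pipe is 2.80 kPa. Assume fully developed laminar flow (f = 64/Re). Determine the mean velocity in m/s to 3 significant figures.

For laminar flow, f = 64/Re with Re = ρVD/μ, so Darcy-Weisbach reduces to ΔP = 32μLV/D². Solving for V: V = ΔP·D²/(32μL) = 2800·(0.00621)²/(32·0.00102·12.8) = 0.2585 m/s.
Check: Re = ρVD/μ = 790·0.2585·0.00621/0.00102 = 1243 < 2300, so the laminar assumption holds.

V ≈ 0.258 m/s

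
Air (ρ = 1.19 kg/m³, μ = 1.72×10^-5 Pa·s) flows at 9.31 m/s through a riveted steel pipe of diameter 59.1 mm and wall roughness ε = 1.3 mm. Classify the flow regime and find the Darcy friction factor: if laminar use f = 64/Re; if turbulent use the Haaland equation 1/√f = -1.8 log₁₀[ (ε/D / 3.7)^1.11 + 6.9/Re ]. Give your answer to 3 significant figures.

Re = ρVD/μ = 1.19·9.31·0.0591/1.72e-05 = 3.807e+04.
Re > 4000 → turbulent. ε/D = 0.0013/0.0591 = 0.022; Haaland: 1/√f = -1.8 log₁₀[0.00338 + 0.000181] = 4.406, so f = 0.0515.

f ≈ 0.0515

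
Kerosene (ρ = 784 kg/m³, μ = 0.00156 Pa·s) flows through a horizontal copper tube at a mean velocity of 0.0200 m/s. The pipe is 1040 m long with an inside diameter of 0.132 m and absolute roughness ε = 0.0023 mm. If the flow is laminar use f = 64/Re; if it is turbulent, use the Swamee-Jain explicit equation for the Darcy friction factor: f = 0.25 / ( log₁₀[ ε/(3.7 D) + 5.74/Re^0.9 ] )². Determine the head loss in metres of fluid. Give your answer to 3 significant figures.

Reynolds number Re = ρVD/μ = 784 · 0.02 · 0.132 / 0.00156 = 1327.
Re < 2300 → laminar flow, so f = 64/Re = 64/1327 = 0.04824 (the turbulent correlation is not needed).
Darcy-Weisbach: ΔP = f(L/D)(ρV²/2) = 0.04824·(1040/0.132)·(784·0.02²/2) = 0.04824·7879·0.1568 = 59.59 Pa.
Head loss h_f = ΔP/(ρg) = 59.59/(784·9.81) = 0.00775 m.

h_f ≈ 0.00775 m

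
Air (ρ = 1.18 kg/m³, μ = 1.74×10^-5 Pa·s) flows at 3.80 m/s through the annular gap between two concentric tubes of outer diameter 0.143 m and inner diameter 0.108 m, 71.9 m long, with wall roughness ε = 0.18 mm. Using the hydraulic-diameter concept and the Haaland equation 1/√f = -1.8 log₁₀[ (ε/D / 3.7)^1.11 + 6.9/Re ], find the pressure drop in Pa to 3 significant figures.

ΔP ≈ 669 Pa

Hydraulic diameter D_h = 4A/P = D_o - D_i = 0.143 - 0.108 = 0.035 m.
Re = ρVD_h/μ = 1.18·3.8·0.035/1.74e-05 = 9020.
ε/D_h = 0.00018/0.035 = 0.00514; Haaland gives 1/√f = -1.8 log₁₀[0.000674+0.000765] = 5.115, so f = 0.03822.
ΔP = f(L/D_h)(ρV²/2) = 0.03822·71.9/0.035·8.52 = 668.8 Pa.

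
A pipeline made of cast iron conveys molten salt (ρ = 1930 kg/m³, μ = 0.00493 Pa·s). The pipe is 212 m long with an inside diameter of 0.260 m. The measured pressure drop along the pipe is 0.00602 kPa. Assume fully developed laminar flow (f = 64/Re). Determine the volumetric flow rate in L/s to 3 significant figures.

For laminar flow, f = 64/Re with Re = ρVD/μ, so Darcy-Weisbach reduces to ΔP = 32μLV/D². Solving for V: V = ΔP·D²/(32μL) = 6.02·(0.26)²/(32·0.00493·212) = 0.01217 m/s.
Check: Re = ρVD/μ = 1930·0.01217·0.26/0.00493 = 1238 < 2300, so the laminar assumption holds.
Q = V·A = 0.01217·(π/4·0.26²) = 0.000646 m³/s = 0.646 L/s.

Q ≈ 0.646 L/s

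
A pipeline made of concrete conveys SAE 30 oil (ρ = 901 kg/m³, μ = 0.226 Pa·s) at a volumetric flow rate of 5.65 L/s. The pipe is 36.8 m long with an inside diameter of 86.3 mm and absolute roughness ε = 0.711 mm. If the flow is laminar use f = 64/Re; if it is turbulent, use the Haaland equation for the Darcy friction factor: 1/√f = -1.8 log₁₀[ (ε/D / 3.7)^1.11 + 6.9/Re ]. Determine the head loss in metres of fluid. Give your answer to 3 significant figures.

h_f ≈ 3.91 m

Q = 5.65 L/s = 5.65/1000 = 0.00565 m³/s.
Cross-sectional area A = πD²/4 = π(0.0863)²/4 = 0.005849 m²; mean velocity V = Q/A = 0.00565/0.005849 = 0.9659 m/s.
Reynolds number Re = ρVD/μ = 901 · 0.9659 · 0.0863 / 0.226 = 332.3.
Re < 2300 → laminar flow, so f = 64/Re = 64/332.3 = 0.1926 (the turbulent correlation is not needed).
Darcy-Weisbach: ΔP = f(L/D)(ρV²/2) = 0.1926·(36.8/0.0863)·(901·0.9659²/2) = 0.1926·426.4·420.3 = 3.452e+04 Pa.
Head loss h_f = ΔP/(ρg) = 3.452e+04/(901·9.81) = 3.91 m.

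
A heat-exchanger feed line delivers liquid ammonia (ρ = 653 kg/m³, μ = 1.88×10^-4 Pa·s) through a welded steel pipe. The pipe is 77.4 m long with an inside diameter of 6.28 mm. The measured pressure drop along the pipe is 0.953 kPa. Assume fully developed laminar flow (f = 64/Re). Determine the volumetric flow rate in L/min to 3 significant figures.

For laminar flow, f = 64/Re with Re = ρVD/μ, so Darcy-Weisbach reduces to ΔP = 32μLV/D². Solving for V: V = ΔP·D²/(32μL) = 953·(0.00628)²/(32·0.000188·77.4) = 0.08072 m/s.
Check: Re = ρVD/μ = 653·0.08072·0.00628/0.000188 = 1761 < 2300, so the laminar assumption holds.
Q = V·A = 0.08072·(π/4·0.00628²) = 2.5e-06 m³/s = 0.150 L/min.

Q ≈ 0.150 L/min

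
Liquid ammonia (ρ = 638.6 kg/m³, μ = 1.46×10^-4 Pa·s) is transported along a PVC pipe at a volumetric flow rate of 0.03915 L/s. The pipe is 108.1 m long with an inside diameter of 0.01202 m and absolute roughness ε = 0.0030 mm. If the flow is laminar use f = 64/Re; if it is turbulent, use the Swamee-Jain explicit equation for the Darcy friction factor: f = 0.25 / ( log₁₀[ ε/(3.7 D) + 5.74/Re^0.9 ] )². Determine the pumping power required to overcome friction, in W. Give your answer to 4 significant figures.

Q = 0.03915 L/s = 0.03915/1000 = 3.915e-05 m³/s.
Cross-sectional area A = πD²/4 = π(0.01202)²/4 = 0.0001135 m²; mean velocity V = Q/A = 3.915e-05/0.0001135 = 0.345 m/s.
Reynolds number Re = ρVD/μ = 638.6 · 0.345 · 0.01202 / 0.000146 = 1.814e+04.
Re > 4000 → turbulent. Relative roughness ε/D = 3e-06/0.01202 = 0.00025. Swamee-Jain: f = 0.25/(log₁₀[0.00025/3.7 + 5.74/1.814e+04^0.9])² = 0.25/(log₁₀[6.75e-05 + 0.000844])² = 0.25/(-3.04)² = 0.02704.
Darcy-Weisbach: ΔP = f(L/D)(ρV²/2) = 0.02704·(108.1/0.01202)·(638.6·0.345²/2) = 0.02704·8993·38.01 = 9244 Pa.
Pumping power P = QΔP = 3.915e-05·9244 = 0.36190 W = 0.3619 W.

P ≈ 0.3619 W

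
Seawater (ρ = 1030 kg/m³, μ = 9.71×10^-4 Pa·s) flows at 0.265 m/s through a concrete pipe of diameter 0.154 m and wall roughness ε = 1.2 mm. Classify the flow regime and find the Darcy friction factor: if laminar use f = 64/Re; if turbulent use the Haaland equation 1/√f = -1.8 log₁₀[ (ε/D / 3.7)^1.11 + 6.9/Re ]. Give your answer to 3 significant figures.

f ≈ 0.0364

Re = ρVD/μ = 1030·0.265·0.154/0.000971 = 4.329e+04.
Re > 4000 → turbulent. ε/D = 0.0012/0.154 = 0.00779; Haaland: 1/√f = -1.8 log₁₀[0.00107 + 0.000159] = 5.239, so f = 0.03643.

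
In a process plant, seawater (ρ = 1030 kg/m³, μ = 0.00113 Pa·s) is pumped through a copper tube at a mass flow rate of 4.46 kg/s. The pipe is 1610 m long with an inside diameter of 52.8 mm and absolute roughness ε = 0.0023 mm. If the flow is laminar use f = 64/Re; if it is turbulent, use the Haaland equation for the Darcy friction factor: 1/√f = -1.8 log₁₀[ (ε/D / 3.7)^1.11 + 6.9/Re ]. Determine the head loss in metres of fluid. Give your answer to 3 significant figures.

A = πD²/4 = π(0.0528)²/4 = 0.00219 m²; mean velocity V = ṁ/(ρA) = 4.46/(1030 · 0.00219) = 1.978 m/s.
Reynolds number Re = ρVD/μ = 1030 · 1.978 · 0.0528 / 0.00113 = 9.518e+04.
Re > 4000 → turbulent. Relative roughness ε/D = 2.3e-06/0.0528 = 4.36e-05. Haaland: 1/√f = -1.8 log₁₀[(4.36e-05/3.7)^1.11 + 6.9/9.518e+04] = -1.8 log₁₀[3.38e-06 + 7.25e-05] = 7.416, so f = 0.01818.
Darcy-Weisbach: ΔP = f(L/D)(ρV²/2) = 0.01818·(1610/0.0528)·(1030·1.978²/2) = 0.01818·3.049e+04·2014 = 1.117e+06 Pa.
Head loss h_f = ΔP/(ρg) = 1.117e+06/(1030·9.81) = 111 m.

h_f ≈ 111 m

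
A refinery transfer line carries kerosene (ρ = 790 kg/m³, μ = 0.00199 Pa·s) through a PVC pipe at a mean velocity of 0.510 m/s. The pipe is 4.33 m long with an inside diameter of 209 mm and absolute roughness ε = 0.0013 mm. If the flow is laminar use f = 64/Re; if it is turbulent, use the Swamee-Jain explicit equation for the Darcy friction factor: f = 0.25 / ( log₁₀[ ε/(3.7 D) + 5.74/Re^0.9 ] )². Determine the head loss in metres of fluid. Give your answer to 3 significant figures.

h_f ≈ 0.00593 m

Reynolds number Re = ρVD/μ = 790 · 0.51 · 0.209 / 0.00199 = 4.231e+04.
Re > 4000 → turbulent. Relative roughness ε/D = 1.3e-06/0.209 = 6.22e-06. Swamee-Jain: f = 0.25/(log₁₀[6.22e-06/3.7 + 5.74/4.231e+04^0.9])² = 0.25/(log₁₀[1.68e-06 + 0.000394])² = 0.25/(-3.403)² = 0.02159.
Darcy-Weisbach: ΔP = f(L/D)(ρV²/2) = 0.02159·(4.33/0.209)·(790·0.51²/2) = 0.02159·20.72·102.7 = 45.95 Pa.
Head loss h_f = ΔP/(ρg) = 45.95/(790·9.81) = 0.00593 m.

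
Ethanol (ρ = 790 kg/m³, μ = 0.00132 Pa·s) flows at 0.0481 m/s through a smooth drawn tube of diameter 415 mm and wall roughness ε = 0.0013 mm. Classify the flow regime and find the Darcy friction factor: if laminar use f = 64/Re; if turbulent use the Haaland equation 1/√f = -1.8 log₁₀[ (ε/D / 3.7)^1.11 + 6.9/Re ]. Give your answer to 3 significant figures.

f ≈ 0.0294

Re = ρVD/μ = 790·0.0481·0.415/0.00132 = 1.195e+04.
Re > 4000 → turbulent. ε/D = 1.3e-06/0.415 = 3.13e-06; Haaland: 1/√f = -1.8 log₁₀[1.82e-07 + 0.000578] = 5.829, so f = 0.02943.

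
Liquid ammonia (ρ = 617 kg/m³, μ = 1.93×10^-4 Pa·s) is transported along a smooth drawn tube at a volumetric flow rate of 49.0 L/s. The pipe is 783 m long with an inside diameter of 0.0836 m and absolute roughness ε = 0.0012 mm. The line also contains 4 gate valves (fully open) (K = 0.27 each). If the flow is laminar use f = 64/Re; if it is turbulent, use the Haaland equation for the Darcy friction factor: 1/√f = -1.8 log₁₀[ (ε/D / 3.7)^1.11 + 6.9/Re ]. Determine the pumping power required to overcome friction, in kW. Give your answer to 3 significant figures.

P ≈ 120 kW

Q = 49.0 L/s = 49.0/1000 = 0.049 m³/s.
Cross-sectional area A = πD²/4 = π(0.0836)²/4 = 0.005489 m²; mean velocity V = Q/A = 0.049/0.005489 = 8.927 m/s.
Reynolds number Re = ρVD/μ = 617 · 8.927 · 0.0836 / 0.000193 = 2.386e+06.
Re > 4000 → turbulent. Relative roughness ε/D = 1.2e-06/0.0836 = 1.44e-05. Haaland: 1/√f = -1.8 log₁₀[(1.44e-05/3.7)^1.11 + 6.9/2.386e+06] = -1.8 log₁₀[9.85e-07 + 2.89e-06] = 9.741, so f = 0.01054.
Total minor-loss coefficient ΣK = 4·0.27 = 1.08.
ΔP = [f·L/D + ΣK]·(ρV²/2) = [0.01054·783/0.0836 + 1.08]·(617·8.927²/2) = [98.71 + 1.08]·2.458e+04 = 2.453e+06 Pa.
Pumping power P = QΔP = 0.049·2.453e+06 = 120200 W = 120 kW.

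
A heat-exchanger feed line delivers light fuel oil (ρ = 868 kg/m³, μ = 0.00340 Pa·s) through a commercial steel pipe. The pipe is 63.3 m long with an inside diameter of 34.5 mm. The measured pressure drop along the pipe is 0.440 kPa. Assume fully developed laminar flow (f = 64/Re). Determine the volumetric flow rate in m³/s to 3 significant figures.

Q ≈ 7.11×10^-5 m³/s

For laminar flow, f = 64/Re with Re = ρVD/μ, so Darcy-Weisbach reduces to ΔP = 32μLV/D². Solving for V: V = ΔP·D²/(32μL) = 440·(0.0345)²/(32·0.0034·63.3) = 0.07604 m/s.
Check: Re = ρVD/μ = 868·0.07604·0.0345/0.0034 = 669.8 < 2300, so the laminar assumption holds.
Q = V·A = 0.07604·(π/4·0.0345²) = 7.109e-05 m³/s = 7.11×10^-5 m³/s.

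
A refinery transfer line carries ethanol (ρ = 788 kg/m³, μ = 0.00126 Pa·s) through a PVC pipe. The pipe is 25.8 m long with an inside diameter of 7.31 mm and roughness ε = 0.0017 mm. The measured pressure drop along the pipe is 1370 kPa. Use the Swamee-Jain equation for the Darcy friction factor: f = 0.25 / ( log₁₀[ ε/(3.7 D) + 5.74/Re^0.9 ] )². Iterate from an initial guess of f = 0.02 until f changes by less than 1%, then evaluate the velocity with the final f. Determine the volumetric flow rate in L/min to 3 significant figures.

Q ≈ 16.1 L/min

Rearranging Darcy-Weisbach: V = √(2·ΔP·D/(f·L·ρ)). With ε/D = 1.7e-06/0.00731 = 0.000233, iterate starting from f = 0.02:
  f = 0.02 → V = √(2·1.37e+06·0.00731/(0.02·25.8·788)) = 7.019 m/s; Re = ρVD/μ = 3.209e+04; f → 0.02373
  f = 0.02373 → V = 6.443 m/s; Re = 2.946e+04; f → 0.02417
  f = 0.02417 → V = 6.384 m/s; Re = 2.919e+04; f → 0.02422
Converged (Δf/f < 1%). With the final f = 0.02422: V = √(2·1.37e+06·0.00731/(0.02422·25.8·788)) = 6.378 m/s.
Q = V·A = 6.378·(π/4·0.00731²) = 0.0002677 m³/s = 16.1 L/min.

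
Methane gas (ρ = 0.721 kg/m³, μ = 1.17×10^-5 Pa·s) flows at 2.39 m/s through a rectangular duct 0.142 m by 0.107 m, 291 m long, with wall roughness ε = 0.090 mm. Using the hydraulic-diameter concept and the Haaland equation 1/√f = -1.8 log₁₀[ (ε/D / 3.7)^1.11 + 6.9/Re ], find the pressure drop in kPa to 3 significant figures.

Hydraulic diameter D_h = 4A/P = 4·(0.142·0.107)/(2·(0.142+0.107)) = 0.06078/0.498 = 0.122 m.
Re = ρVD_h/μ = 0.721·2.39·0.122/1.17e-05 = 1.797e+04.
ε/D_h = 9e-05/0.122 = 0.000737; Haaland gives 1/√f = -1.8 log₁₀[7.81e-05+0.000384] = 6.004, so f = 0.02774.
ΔP = f(L/D_h)(ρV²/2) = 0.02774·291/0.122·2.059 = 136.2 Pa.
ΔP = 0.136 kPa.

ΔP ≈ 0.136 kPa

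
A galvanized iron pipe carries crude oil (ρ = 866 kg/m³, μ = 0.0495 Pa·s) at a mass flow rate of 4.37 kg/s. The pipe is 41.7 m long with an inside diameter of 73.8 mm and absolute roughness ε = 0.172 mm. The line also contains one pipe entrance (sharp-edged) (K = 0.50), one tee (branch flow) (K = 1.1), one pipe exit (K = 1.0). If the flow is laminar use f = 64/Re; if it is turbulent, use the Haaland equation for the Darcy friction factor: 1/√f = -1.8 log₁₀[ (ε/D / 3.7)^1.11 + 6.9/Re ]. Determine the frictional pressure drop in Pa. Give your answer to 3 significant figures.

ΔP ≈ 15900 Pa

A = πD²/4 = π(0.0738)²/4 = 0.004278 m²; mean velocity V = ṁ/(ρA) = 4.37/(866 · 0.004278) = 1.18 m/s.
Reynolds number Re = ρVD/μ = 866 · 1.18 · 0.0738 / 0.0495 = 1523.
Re < 2300 → laminar flow, so f = 64/Re = 64/1523 = 0.04202 (the turbulent correlation is not needed).
Total minor-loss coefficient ΣK = 1·0.5 + 1·1.1 + 1·1 = 2.6.
ΔP = [f·L/D + ΣK]·(ρV²/2) = [0.04202·41.7/0.0738 + 2.6]·(866·1.18²/2) = [23.74 + 2.6]·602.6 = 1.587e+04 Pa.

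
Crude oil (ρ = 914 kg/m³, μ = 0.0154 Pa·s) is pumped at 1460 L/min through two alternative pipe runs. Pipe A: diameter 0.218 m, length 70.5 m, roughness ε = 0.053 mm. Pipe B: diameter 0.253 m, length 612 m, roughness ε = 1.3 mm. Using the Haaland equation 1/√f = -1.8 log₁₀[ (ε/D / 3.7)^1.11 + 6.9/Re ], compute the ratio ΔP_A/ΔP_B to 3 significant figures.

ΔP_A/ΔP_B ≈ 0.200

Pipe A: V = Q/A = 0.02433/0.03733 = 0.6519 m/s; Re = 8435; ε/D = 0.000243; Haaland → f = 0.03263; ΔP_A = f(L/D)(ρV²/2) = 2050 Pa.
Pipe B: V = Q/A = 0.02433/0.05027 = 0.484 m/s; Re = 7268; ε/D = 0.00514; Haaland → f = 0.03966; ΔP_B = f(L/D)(ρV²/2) = 1.027e+04 Pa.
ΔP_A/ΔP_B = 2050/1.027e+04 = 0.200.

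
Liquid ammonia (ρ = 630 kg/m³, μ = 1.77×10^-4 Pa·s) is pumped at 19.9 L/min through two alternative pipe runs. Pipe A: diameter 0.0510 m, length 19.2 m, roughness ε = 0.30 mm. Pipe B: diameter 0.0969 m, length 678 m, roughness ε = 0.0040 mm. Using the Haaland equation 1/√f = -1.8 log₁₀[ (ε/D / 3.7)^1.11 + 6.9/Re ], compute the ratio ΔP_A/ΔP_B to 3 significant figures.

ΔP_A/ΔP_B ≈ 0.878

Pipe A: V = Q/A = 0.0003317/0.002043 = 0.1624 m/s; Re = 2.947e+04; ε/D = 0.00588; Haaland → f = 0.03446; ΔP_A = f(L/D)(ρV²/2) = 107.7 Pa.
Pipe B: V = Q/A = 0.0003317/0.007375 = 0.04497 m/s; Re = 1.551e+04; ε/D = 4.13e-05; Haaland → f = 0.02752; ΔP_B = f(L/D)(ρV²/2) = 122.7 Pa.
ΔP_A/ΔP_B = 107.7/122.7 = 0.878.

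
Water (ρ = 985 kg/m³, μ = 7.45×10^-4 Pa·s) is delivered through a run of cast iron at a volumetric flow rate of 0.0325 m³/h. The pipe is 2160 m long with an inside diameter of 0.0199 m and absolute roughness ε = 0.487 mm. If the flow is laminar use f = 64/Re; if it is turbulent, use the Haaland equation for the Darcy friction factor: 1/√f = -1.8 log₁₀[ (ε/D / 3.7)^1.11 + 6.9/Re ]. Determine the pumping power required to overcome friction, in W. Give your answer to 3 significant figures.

P ≈ 0.0341 W

Q = 0.0325 m³/h = 0.0325/3600 = 9.028e-06 m³/s.
Cross-sectional area A = πD²/4 = π(0.0199)²/4 = 0.000311 m²; mean velocity V = Q/A = 9.028e-06/0.000311 = 0.02903 m/s.
Reynolds number Re = ρVD/μ = 985 · 0.02903 · 0.0199 / 0.000745 = 763.7.
Re < 2300 → laminar flow, so f = 64/Re = 64/763.7 = 0.0838 (the turbulent correlation is not needed).
Darcy-Weisbach: ΔP = f(L/D)(ρV²/2) = 0.0838·(2160/0.0199)·(985·0.02903²/2) = 0.0838·1.085e+05·0.4149 = 3774 Pa.
Pumping power P = QΔP = 9.028e-06·3774 = 0.03407 W = 0.0341 W.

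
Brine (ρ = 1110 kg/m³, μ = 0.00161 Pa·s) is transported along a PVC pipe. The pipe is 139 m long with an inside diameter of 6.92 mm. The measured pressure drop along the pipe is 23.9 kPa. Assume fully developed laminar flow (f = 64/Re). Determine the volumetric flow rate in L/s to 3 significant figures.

Q ≈ 0.00601 L/s

For laminar flow, f = 64/Re with Re = ρVD/μ, so Darcy-Weisbach reduces to ΔP = 32μLV/D². Solving for V: V = ΔP·D²/(32μL) = 2.39e+04·(0.00692)²/(32·0.00161·139) = 0.1598 m/s.
Check: Re = ρVD/μ = 1110·0.1598·0.00692/0.00161 = 762.5 < 2300, so the laminar assumption holds.
Q = V·A = 0.1598·(π/4·0.00692²) = 6.011e-06 m³/s = 0.00601 L/s.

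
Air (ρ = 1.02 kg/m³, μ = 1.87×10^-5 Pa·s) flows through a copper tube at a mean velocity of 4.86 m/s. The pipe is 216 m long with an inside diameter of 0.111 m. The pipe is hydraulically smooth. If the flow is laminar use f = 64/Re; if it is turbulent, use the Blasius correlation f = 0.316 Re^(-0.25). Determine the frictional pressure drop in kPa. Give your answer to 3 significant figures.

ΔP ≈ 0.566 kPa

Reynolds number Re = ρVD/μ = 1.02 · 4.86 · 0.111 / 1.87e-05 = 2.943e+04.
Re > 4000 → turbulent. Smooth-pipe (Blasius): f = 0.316 Re^(-0.25) = 0.316/(2.943e+04)^0.25 = 0.02413.
Darcy-Weisbach: ΔP = f(L/D)(ρV²/2) = 0.02413·(216/0.111)·(1.02·4.86²/2) = 0.02413·1946·12.05 = 565.6 Pa.
ΔP = 565.6 Pa = 0.566 kPa.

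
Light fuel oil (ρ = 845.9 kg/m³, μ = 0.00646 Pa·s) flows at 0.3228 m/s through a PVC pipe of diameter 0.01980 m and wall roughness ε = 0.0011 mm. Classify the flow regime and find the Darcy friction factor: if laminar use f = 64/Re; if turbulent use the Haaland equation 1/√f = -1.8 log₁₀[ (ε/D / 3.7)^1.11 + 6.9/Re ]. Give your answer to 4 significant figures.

Re = ρVD/μ = 845.9·0.3228·0.0198/0.00646 = 836.9.
Re < 2300 → laminar, so f = 64/Re = 0.07647 (roughness is irrelevant in laminar flow).

f ≈ 0.07647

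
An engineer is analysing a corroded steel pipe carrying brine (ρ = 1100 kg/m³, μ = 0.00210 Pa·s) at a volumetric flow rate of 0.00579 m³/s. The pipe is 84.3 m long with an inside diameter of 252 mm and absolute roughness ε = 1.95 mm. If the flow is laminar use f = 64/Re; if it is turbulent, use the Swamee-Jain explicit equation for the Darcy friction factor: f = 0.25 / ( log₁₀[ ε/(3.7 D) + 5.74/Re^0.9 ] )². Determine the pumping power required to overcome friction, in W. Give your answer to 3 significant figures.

P ≈ 0.569 W

Cross-sectional area A = πD²/4 = π(0.252)²/4 = 0.04988 m²; mean velocity V = Q/A = 0.00579/0.04988 = 0.1161 m/s.
Reynolds number Re = ρVD/μ = 1100 · 0.1161 · 0.252 / 0.0021 = 1.532e+04.
Re > 4000 → turbulent. Relative roughness ε/D = 0.00195/0.252 = 0.00774. Swamee-Jain: f = 0.25/(log₁₀[0.00774/3.7 + 5.74/1.532e+04^0.9])² = 0.25/(log₁₀[0.00209 + 0.000982])² = 0.25/(-2.512)² = 0.03961.
Darcy-Weisbach: ΔP = f(L/D)(ρV²/2) = 0.03961·(84.3/0.252)·(1100·0.1161²/2) = 0.03961·334.5·7.412 = 98.2 Pa.
Pumping power P = QΔP = 0.00579·98.2 = 0.5686 W = 0.569 W.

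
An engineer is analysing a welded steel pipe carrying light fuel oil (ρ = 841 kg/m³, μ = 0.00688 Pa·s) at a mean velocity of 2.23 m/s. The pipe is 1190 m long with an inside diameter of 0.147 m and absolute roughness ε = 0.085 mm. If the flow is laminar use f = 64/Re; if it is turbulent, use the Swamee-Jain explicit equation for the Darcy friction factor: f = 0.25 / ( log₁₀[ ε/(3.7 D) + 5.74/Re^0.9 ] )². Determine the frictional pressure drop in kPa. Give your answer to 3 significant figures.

ΔP ≈ 402 kPa

Reynolds number Re = ρVD/μ = 841 · 2.23 · 0.147 / 0.00688 = 4.007e+04.
Re > 4000 → turbulent. Relative roughness ε/D = 8.5e-05/0.147 = 0.000578. Swamee-Jain: f = 0.25/(log₁₀[0.000578/3.7 + 5.74/4.007e+04^0.9])² = 0.25/(log₁₀[0.000156 + 0.000413])² = 0.25/(-3.244)² = 0.02375.
Darcy-Weisbach: ΔP = f(L/D)(ρV²/2) = 0.02375·(1190/0.147)·(841·2.23²/2) = 0.02375·8095·2091 = 4.021e+05 Pa.
ΔP = 4.021e+05 Pa = 402 kPa.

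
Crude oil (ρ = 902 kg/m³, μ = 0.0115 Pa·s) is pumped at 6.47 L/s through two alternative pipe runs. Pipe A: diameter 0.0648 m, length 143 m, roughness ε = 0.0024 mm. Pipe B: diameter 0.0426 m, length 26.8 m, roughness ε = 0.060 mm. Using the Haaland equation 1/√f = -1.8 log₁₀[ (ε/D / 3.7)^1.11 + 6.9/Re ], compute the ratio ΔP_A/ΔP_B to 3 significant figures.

Pipe A: V = Q/A = 0.00647/0.003298 = 1.962 m/s; Re = 9971; ε/D = 3.7e-05; Haaland → f = 0.03095; ΔP_A = f(L/D)(ρV²/2) = 1.185e+05 Pa.
Pipe B: V = Q/A = 0.00647/0.001425 = 4.539 m/s; Re = 1.517e+04; ε/D = 0.00141; Haaland → f = 0.02993; ΔP_B = f(L/D)(ρV²/2) = 1.75e+05 Pa.
ΔP_A/ΔP_B = 1.185e+05/1.75e+05 = 0.677.

ΔP_A/ΔP_B ≈ 0.677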